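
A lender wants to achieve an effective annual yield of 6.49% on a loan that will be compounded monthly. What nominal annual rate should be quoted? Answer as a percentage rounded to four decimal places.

(1 + r/12)^12 − 1 = 0.0649, so 1 + r/12 = 1.0649^(1/12).
r/12 = 0.005254, so r = 0.063046 = 6.3046%.

6.3046%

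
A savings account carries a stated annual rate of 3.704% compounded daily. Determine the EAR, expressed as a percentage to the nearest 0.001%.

EAR = (1 + 0.03704/365)^365 − 1.
= (1 + 0.000101)^365 − 1 = 1.037733 − 1 = 3.773%.

3.773%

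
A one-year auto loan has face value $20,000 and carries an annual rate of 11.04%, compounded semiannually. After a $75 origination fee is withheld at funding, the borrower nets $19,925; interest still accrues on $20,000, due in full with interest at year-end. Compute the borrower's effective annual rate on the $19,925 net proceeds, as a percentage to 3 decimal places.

Amount owed after one year: 20,000 × (1 + 0.1104/2)^2 = 20,000 × 1.113447 = $22,268.94.
Effective rate on net proceeds: 22,268.94 / 19,925 − 1 = 0.117638 = 11.764%.

11.764%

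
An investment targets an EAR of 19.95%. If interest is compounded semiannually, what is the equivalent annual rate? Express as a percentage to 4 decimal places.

(1 + r/2)^2 − 1 = 0.1995, so 1 + r/2 = 1.1995^(1/2).
r/2 = 0.095217, so r = 0.190434 = 19.0434%.

19.0434%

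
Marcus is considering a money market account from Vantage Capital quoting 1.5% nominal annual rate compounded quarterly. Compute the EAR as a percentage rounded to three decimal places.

EAR = (1 + 0.015/4)^4 − 1.
= 1.015085 − 1 = 1.508%.

1.508%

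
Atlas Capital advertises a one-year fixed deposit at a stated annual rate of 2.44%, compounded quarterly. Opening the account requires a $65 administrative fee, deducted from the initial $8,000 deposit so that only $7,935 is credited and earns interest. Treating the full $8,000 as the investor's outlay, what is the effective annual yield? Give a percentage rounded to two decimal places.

1.63%

Value after one year: 7,935 × (1 + 0.0244/4)^4 = 7,935 × 1.024624 = $8,130.39.
Effective yield on the $8,000 outlay: 8,130.39 / 8,000 − 1 = 0.016299 = 1.63%.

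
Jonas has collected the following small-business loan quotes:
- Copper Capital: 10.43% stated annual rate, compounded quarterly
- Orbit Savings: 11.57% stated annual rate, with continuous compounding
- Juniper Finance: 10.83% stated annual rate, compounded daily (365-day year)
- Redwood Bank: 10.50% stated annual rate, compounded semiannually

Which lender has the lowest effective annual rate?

Copper Capital: (1 + 0.1043/4)^4 − 1 = 10.845%
Orbit Savings: e^0.1157 − 1 = 12.266%
Juniper Finance: (1 + 0.1083/365)^365 − 1 = 11.436%
Redwood Bank: (1 + 0.1050/2)^2 − 1 = 10.776%
The lowest effective annual rate is Redwood Bank at 10.776%.

Redwood Bank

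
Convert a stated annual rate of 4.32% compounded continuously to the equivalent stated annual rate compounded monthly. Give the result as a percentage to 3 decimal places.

EAR under continuous compounding: e^0.0432 − 1 = 0.044147.
Solve (1 + r/12)^12 = 1.044147: r/12 = 1.044147^(1/12) − 1 = 0.003606, so r = 0.043278 = 4.328%.

4.328%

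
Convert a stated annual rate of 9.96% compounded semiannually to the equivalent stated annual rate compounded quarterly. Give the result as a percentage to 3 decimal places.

EAR = (1 + 0.0996/2)^2 − 1 = 0.102080.
Solve (1 + r/4)^4 = 1.102080: r/4 = 1.102080^(1/4) − 1 = 0.024597, so r = 0.098390 = 9.839%.

9.839%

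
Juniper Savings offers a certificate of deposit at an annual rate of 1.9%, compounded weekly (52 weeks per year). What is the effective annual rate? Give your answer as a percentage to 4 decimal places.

EAR = (1 + 0.019/52)^52 − 1.
= (1 + 0.000365)^52 − 1 = 1.019178 − 1 = 1.9178%.

1.9178%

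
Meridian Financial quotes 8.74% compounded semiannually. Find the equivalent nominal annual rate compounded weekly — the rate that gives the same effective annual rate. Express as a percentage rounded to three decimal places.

EAR = (1 + 0.0874/2)^2 − 1 = 0.089310.
Solve (1 + r/52)^52 = 1.089310: r/52 = 1.089310^(1/52) − 1 = 0.001646, so r = 0.085615 = 8.561%.

8.561%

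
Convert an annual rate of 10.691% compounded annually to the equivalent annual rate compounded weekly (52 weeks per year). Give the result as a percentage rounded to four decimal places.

Compounded annually, EAR = nominal = 0.106910.
Solve (1 + r/52)^52 = 1.106910: r/52 = 1.106910^(1/52) − 1 = 0.001955, so r = 0.101672 = 10.1672%.

10.1672%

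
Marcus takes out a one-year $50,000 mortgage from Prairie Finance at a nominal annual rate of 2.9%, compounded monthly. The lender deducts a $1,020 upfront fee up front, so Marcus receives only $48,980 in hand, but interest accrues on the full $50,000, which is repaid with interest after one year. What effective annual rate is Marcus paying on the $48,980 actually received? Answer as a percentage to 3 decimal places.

5.083%

Amount owed after one year: 50,000 × (1 + 0.029/12)^12 = 50,000 × 1.029389 = $51,469.43.
Effective rate on net proceeds: 51,469.43 / 48,980 − 1 = 0.050825 = 5.083%.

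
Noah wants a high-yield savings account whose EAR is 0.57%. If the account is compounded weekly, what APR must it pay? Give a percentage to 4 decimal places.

(1 + r/52)^52 − 1 = 0.0057, so 1 + r/52 = 1.0057^(1/52).
r/52 = 0.000109, so r = 0.005684 = 0.5684%.

0.5684%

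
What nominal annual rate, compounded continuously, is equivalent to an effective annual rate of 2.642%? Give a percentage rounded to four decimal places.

Continuous: nominal r satisfies e^r − 1 = 0.02642.
r = ln(1 + 0.02642) = ln(1.02642) = 0.026077 = 2.6077%.

2.6077%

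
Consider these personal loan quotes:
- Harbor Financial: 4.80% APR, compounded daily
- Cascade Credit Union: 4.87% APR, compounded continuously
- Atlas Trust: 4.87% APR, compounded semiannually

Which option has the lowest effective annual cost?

Harbor Financial

Harbor Financial: (1 + 0.0480/365)^365 − 1 = 4.917%
Cascade Credit Union: e^0.0487 − 1 = 4.991%
Atlas Trust: (1 + 0.0487/2)^2 − 1 = 4.929%
The lowest effective annual rate is Harbor Financial at 4.917%.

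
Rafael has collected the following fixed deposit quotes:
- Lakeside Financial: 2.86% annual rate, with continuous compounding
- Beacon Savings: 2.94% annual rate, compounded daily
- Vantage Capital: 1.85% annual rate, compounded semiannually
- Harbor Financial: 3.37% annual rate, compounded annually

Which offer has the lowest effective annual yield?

Lakeside Financial: e^0.0286 − 1 = 2.901%
Beacon Savings: (1 + 0.0294/365)^365 − 1 = 2.984%
Vantage Capital: (1 + 0.0185/2)^2 − 1 = 1.859%
Harbor Financial: compounded annually, EAR = 3.370%
The lowest effective annual rate is Vantage Capital at 1.859%.

Vantage Capital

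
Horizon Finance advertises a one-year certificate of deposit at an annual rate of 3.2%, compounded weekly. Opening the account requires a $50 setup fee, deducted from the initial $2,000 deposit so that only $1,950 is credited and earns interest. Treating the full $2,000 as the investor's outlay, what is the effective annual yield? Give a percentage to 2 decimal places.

Value after one year: 1,950 × (1 + 0.032/52)^52 = 1,950 × 1.032507 = $2,013.39.
Effective yield on the $2,000 outlay: 2,013.39 / 2,000 − 1 = 0.006695 = 0.67%.

0.67%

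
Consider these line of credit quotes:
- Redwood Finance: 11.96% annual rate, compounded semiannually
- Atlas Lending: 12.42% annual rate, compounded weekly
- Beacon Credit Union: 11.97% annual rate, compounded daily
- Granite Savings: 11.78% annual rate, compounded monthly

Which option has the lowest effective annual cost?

Redwood Finance: (1 + 0.1196/2)^2 − 1 = 12.318%
Atlas Lending: (1 + 0.1242/52)^52 − 1 = 13.207%
Beacon Credit Union: (1 + 0.1197/365)^365 − 1 = 12.714%
Granite Savings: (1 + 0.1178/12)^12 − 1 = 12.437%
The lowest effective annual rate is Redwood Finance at 12.318%.

Redwood Finance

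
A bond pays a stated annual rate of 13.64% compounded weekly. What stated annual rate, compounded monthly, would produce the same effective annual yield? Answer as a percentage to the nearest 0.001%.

13.700%

EAR = (1 + 0.1364/52)^52 − 1 = 0.145936.
Solve (1 + r/12)^12 = 1.145936: r/12 = 1.145936^(1/12) − 1 = 0.011416, so r = 0.136998 = 13.700%.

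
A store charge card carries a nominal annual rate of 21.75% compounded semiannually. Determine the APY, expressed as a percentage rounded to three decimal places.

22.933%

EAR = (1 + 0.2175/2)^2 − 1.
= 1.229327 − 1 = 22.933%.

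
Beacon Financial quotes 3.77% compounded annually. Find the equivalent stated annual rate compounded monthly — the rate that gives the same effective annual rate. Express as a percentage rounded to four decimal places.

3.7064%

Compounded annually, EAR = nominal = 0.037700.
Solve (1 + r/12)^12 = 1.037700: r/12 = 1.037700^(1/12) − 1 = 0.003089, so r = 0.037064 = 3.7064%.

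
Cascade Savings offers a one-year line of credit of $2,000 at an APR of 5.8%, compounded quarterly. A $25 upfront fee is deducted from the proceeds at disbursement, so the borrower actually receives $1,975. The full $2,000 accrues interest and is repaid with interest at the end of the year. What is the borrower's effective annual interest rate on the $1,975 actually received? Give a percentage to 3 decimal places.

7.268%

Amount owed after one year: 2,000 × (1 + 0.058/4)^4 = 2,000 × 1.059274 = $2,118.55.
Effective rate on net proceeds: 2,118.55 / 1,975 − 1 = 0.072682 = 7.268%.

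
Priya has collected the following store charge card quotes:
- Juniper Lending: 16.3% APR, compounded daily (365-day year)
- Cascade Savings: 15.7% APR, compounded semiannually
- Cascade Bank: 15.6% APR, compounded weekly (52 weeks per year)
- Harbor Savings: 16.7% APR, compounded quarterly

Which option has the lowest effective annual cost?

Cascade Savings

Juniper Lending: (1 + 0.163/365)^365 − 1 = 17.699%
Cascade Savings: (1 + 0.157/2)^2 − 1 = 16.316%
Cascade Bank: (1 + 0.156/52)^52 − 1 = 16.855%
Harbor Savings: (1 + 0.167/4)^4 − 1 = 17.775%
The lowest effective annual rate is Cascade Savings at 16.316%.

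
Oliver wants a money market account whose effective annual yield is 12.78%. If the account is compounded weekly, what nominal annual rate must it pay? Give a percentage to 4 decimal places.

(1 + r/52)^52 − 1 = 0.1278, so 1 + r/52 = 1.1278^(1/52).
r/52 = 0.002316, so r = 0.120408 = 12.0408%.

12.0408%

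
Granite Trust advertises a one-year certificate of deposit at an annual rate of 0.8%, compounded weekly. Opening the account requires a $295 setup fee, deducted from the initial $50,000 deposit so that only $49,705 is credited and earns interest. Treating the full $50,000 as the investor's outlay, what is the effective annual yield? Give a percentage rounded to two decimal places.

Value after one year: 49,705 × (1 + 0.008/52)^52 = 49,705 × 1.008031 = $50,104.20.
Effective yield on the $50,000 outlay: 50,104.20 / 50,000 − 1 = 0.002084 = 0.21%.

0.21%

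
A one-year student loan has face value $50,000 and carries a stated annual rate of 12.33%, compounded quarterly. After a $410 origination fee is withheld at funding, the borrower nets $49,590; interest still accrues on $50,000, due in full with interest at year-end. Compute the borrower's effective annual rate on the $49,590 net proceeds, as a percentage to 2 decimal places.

Amount owed after one year: 50,000 × (1 + 0.1233/4)^4 = 50,000 × 1.129119 = $56,455.96.
Effective rate on net proceeds: 56,455.96 / 49,590 − 1 = 0.138454 = 13.85%.

13.85%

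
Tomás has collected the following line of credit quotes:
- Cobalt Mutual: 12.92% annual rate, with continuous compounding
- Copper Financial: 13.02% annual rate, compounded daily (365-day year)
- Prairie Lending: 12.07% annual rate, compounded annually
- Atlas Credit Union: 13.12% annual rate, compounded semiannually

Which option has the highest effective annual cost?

Cobalt Mutual: e^0.1292 − 1 = 13.792%
Copper Financial: (1 + 0.1302/365)^365 − 1 = 13.903%
Prairie Lending: compounded annually, EAR = 12.070%
Atlas Credit Union: (1 + 0.1312/2)^2 − 1 = 13.550%
The highest effective annual rate is Copper Financial at 13.903%.

Copper Financial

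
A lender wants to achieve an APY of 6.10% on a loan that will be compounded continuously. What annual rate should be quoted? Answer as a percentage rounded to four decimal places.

5.9212%

Continuous: nominal r satisfies e^r − 1 = 0.0610.
r = ln(1 + 0.0610) = ln(1.0610) = 0.059212 = 5.9212%.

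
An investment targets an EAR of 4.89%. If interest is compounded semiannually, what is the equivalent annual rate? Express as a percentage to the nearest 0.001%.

4.832%

(1 + r/2)^2 − 1 = 0.0489, so 1 + r/2 = 1.0489^(1/2).
r/2 = 0.024158, so r = 0.048316 = 4.832%.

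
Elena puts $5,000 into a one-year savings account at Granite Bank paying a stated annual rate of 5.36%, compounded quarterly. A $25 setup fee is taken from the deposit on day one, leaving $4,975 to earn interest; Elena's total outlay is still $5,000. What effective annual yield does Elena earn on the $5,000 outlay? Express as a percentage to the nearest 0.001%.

Value after one year: 4,975 × (1 + 0.0536/4)^4 = 4,975 × 1.054687 = $5,247.07.
Effective yield on the $5,000 outlay: 5,247.07 / 5,000 − 1 = 0.049414 = 4.941%.

4.941%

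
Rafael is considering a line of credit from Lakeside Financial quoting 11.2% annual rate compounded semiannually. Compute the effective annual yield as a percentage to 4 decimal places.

11.5136%

EAR = (1 + 0.112/2)^2 − 1.
= (1 + 0.056000)^2 − 1 = 1.115136 − 1 = 11.5136%.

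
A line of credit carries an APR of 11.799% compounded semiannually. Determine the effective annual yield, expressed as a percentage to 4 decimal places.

12.1470%

EAR = (1 + 0.11799/2)^2 − 1.
= (1 + 0.058995)^2 − 1 = 1.121470 − 1 = 12.1470%.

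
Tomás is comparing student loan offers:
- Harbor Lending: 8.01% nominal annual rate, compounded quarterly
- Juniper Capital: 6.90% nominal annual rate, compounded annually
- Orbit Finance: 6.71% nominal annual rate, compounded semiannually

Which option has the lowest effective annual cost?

Orbit Finance

Harbor Lending: (1 + 0.0801/4)^4 − 1 = 8.254%
Juniper Capital: compounded annually, EAR = 6.900%
Orbit Finance: (1 + 0.0671/2)^2 − 1 = 6.823%
The lowest effective annual rate is Orbit Finance at 6.823%.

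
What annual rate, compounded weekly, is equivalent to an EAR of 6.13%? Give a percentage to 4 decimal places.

(1 + r/52)^52 − 1 = 0.0613, so 1 + r/52 = 1.0613^(1/52).
r/52 = 0.001145, so r = 0.059529 = 5.9529%.

5.9529%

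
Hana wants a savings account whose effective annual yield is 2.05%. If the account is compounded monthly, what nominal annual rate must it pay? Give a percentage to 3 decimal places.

(1 + r/12)^12 − 1 = 0.0205, so 1 + r/12 = 1.0205^(1/12).
r/12 = 0.001692, so r = 0.020310 = 2.031%.

2.031%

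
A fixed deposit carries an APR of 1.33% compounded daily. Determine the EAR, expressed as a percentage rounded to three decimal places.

1.339%

EAR = (1 + 0.0133/365)^365 − 1.
= 1.013389 − 1 = 1.339%.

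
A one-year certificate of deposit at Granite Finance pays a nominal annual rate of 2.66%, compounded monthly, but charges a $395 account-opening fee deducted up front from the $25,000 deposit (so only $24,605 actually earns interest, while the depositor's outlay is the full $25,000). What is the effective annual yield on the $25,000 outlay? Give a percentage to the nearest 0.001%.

Value after one year: 24,605 × (1 + 0.0266/12)^12 = 24,605 × 1.026927 = $25,267.53.
Effective yield on the $25,000 outlay: 25,267.53 / 25,000 − 1 = 0.010701 = 1.070%.

1.070%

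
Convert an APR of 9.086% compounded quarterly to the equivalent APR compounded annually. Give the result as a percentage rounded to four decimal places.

9.4003%

EAR = (1 + 0.09086/4)^4 − 1 = 0.094003.
Compounded annually, the equivalent nominal rate is the EAR itself: 9.4003%.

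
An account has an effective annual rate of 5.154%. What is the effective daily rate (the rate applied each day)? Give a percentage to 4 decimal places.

0.0138%

The per-day rate i satisfies (1 + i)^365 = 1 + 0.05154.
i = 1.05154^(1/365) − 1 = 0.0001377 = 0.0138%.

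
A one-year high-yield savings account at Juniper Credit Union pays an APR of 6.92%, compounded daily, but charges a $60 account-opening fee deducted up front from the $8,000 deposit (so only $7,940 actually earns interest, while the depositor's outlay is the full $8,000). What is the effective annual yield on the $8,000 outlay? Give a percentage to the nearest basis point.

6.36%

Value after one year: 7,940 × (1 + 0.0692/365)^365 = 7,940 × 1.071643 = $8,508.85.
Effective yield on the $8,000 outlay: 8,508.85 / 8,000 − 1 = 0.063606 = 6.36%.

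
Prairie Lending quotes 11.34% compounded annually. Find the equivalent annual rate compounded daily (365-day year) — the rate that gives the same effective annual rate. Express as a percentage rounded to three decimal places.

10.743%

Compounded annually, EAR = nominal = 0.113400.
Solve (1 + r/365)^365 = 1.113400: r/365 = 1.113400^(1/365) − 1 = 0.000294, so r = 0.107434 = 10.743%.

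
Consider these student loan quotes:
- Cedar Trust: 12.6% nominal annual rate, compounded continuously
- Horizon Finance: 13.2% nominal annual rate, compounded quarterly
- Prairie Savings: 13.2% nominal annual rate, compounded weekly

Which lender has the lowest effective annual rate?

Cedar Trust: e^0.126 − 1 = 13.428%
Horizon Finance: (1 + 0.132/4)^4 − 1 = 13.868%
Prairie Savings: (1 + 0.132/52)^52 − 1 = 14.092%
The lowest effective annual rate is Cedar Trust at 13.428%.

Cedar Trust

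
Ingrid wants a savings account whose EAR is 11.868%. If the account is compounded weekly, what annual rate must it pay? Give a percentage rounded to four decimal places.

11.2270%

(1 + r/52)^52 − 1 = 0.11868, so 1 + r/52 = 1.11868^(1/52).
r/52 = 0.002159, so r = 0.112270 = 11.2270%.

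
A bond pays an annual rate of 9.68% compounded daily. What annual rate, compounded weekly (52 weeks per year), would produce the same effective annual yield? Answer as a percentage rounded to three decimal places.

9.688%

EAR = (1 + 0.0968/365)^365 − 1 = 0.101626.
Solve (1 + r/52)^52 = 1.101626: r/52 = 1.101626^(1/52) − 1 = 0.001863, so r = 0.096877 = 9.688%.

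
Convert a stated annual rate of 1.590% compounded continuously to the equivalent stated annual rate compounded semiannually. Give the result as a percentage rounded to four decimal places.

EAR under continuous compounding: e^0.01590 − 1 = 0.016027.
Solve (1 + r/2)^2 = 1.016027: r/2 = 1.016027^(1/2) − 1 = 0.007982, so r = 0.015963 = 1.5963%.

1.5963%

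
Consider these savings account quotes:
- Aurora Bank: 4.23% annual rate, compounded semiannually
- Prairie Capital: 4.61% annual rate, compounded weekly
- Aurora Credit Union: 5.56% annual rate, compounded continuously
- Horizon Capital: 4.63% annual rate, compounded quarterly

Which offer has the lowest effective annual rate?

Aurora Bank

Aurora Bank: (1 + 0.0423/2)^2 − 1 = 4.275%
Prairie Capital: (1 + 0.0461/52)^52 − 1 = 4.716%
Aurora Credit Union: e^0.0556 − 1 = 5.717%
Horizon Capital: (1 + 0.0463/4)^4 − 1 = 4.711%
The lowest effective annual rate is Aurora Bank at 4.275%.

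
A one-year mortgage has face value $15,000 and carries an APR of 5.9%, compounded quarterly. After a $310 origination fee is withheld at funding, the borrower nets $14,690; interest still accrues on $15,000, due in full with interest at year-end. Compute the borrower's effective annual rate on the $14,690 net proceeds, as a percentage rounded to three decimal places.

Amount owed after one year: 15,000 × (1 + 0.059/4)^4 = 15,000 × 1.060318 = $15,904.77.
Effective rate on net proceeds: 15,904.77 / 14,690 − 1 = 0.082694 = 8.269%.

8.269%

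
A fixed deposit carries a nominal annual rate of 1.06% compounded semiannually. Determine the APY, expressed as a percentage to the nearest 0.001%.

EAR = (1 + 0.0106/2)^2 − 1.
= (1 + 0.005300)^2 − 1 = 1.010628 − 1 = 1.063%.

1.063%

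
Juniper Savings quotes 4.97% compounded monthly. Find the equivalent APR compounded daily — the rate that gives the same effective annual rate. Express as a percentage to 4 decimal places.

4.9601%

EAR = (1 + 0.0497/12)^12 − 1 = 0.050848.
Solve (1 + r/365)^365 = 1.050848: r/365 = 1.050848^(1/365) − 1 = 0.000136, so r = 0.049601 = 4.9601%.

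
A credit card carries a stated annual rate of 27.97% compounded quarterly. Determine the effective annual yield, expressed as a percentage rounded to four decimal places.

EAR = (1 + 0.2797/4)^4 − 1.
= 1.310429 − 1 = 31.0429%.

31.0429%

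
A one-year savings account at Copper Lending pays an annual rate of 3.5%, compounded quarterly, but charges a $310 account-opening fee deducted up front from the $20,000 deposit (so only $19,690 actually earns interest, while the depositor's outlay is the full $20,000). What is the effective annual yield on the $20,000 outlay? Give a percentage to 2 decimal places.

1.94%

Value after one year: 19,690 × (1 + 0.035/4)^4 = 19,690 × 1.035462 = $20,388.25.
Effective yield on the $20,000 outlay: 20,388.25 / 20,000 − 1 = 0.019412 = 1.94%.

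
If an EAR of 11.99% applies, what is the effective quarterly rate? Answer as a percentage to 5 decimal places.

2.87144%

The per-quarter rate i satisfies (1 + i)^4 = 1 + 0.1199.
i = 1.1199^(1/4) − 1 = 0.0287144 = 2.87144%.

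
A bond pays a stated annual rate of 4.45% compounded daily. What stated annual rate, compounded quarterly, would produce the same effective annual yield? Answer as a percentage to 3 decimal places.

4.475%

EAR = (1 + 0.0445/365)^365 − 1 = 0.045502.
Solve (1 + r/4)^4 = 1.045502: r/4 = 1.045502^(1/4) − 1 = 0.011186, so r = 0.044746 = 4.475%.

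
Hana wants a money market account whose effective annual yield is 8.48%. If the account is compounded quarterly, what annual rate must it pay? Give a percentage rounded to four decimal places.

(1 + r/4)^4 − 1 = 0.0848, so 1 + r/4 = 1.0848^(1/4).
r/4 = 0.020557, so r = 0.082229 = 8.2229%.

8.2229%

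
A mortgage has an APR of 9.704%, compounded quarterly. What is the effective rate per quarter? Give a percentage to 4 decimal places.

With a nominal annual rate compounded quarterly, the periodic rate is the nominal rate divided by 4.
i = 0.09704 / 4 = 0.0242600 = 2.4260%.

2.4260%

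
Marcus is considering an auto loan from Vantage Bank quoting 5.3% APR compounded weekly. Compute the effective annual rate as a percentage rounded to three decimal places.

5.440%

EAR = (1 + 0.053/52)^52 − 1.
= 1.054401 − 1 = 5.440%.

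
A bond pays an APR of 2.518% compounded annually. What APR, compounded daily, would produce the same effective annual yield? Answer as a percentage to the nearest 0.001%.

2.487%

Compounded annually, EAR = nominal = 0.025180.
Solve (1 + r/365)^365 = 1.025180: r/365 = 1.025180^(1/365) − 1 = 0.000068, so r = 0.024869 = 2.487%.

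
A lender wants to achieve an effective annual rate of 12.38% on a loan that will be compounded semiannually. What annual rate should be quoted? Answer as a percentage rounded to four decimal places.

12.0189%

(1 + r/2)^2 − 1 = 0.1238, so 1 + r/2 = 1.1238^(1/2).
r/2 = 0.060094, so r = 0.120189 = 12.0189%.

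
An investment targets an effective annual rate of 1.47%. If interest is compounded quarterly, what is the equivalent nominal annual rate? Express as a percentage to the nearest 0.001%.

1.462%

(1 + r/4)^4 − 1 = 0.0147, so 1 + r/4 = 1.0147^(1/4).
r/4 = 0.003655, so r = 0.014620 = 1.462%.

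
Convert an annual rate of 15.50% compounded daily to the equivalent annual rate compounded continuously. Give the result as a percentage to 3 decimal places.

15.497%

EAR = (1 + 0.1550/365)^365 − 1 = 0.167620.
Equivalent continuous rate: r = ln(1 + 0.167620) = 0.154967 = 15.497%.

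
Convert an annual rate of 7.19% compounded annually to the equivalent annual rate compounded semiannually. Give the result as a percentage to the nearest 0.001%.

7.065%

Compounded annually, EAR = nominal = 0.071900.
Solve (1 + r/2)^2 = 1.071900: r/2 = 1.071900^(1/2) − 1 = 0.035326, so r = 0.070652 = 7.065%.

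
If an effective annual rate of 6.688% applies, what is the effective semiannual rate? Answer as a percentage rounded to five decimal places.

3.28988%

The per-half-year rate i satisfies (1 + i)^2 = 1 + 0.06688.
i = 1.06688^(1/2) − 1 = 0.0328988 = 3.28988%.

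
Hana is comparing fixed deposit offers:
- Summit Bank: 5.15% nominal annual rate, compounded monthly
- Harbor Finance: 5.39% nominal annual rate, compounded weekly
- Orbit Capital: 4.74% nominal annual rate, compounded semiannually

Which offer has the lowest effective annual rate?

Summit Bank: (1 + 0.0515/12)^12 − 1 = 5.273%
Harbor Finance: (1 + 0.0539/52)^52 − 1 = 5.535%
Orbit Capital: (1 + 0.0474/2)^2 − 1 = 4.796%
The lowest effective annual rate is Orbit Capital at 4.796%.

Orbit Capital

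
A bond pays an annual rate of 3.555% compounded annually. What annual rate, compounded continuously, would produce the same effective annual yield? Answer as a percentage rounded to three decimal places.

3.493%

Compounded annually, EAR = nominal = 0.035550.
Equivalent continuous rate: r = ln(1 + 0.035550) = 0.034933 = 3.493%.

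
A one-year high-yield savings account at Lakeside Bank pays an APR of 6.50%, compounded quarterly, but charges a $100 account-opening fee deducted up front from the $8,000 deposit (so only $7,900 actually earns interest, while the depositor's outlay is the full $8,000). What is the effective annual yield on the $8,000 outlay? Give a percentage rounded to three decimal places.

5.327%

Value after one year: 7,900 × (1 + 0.0650/4)^4 = 7,900 × 1.066602 = $8,426.15.
Effective yield on the $8,000 outlay: 8,426.15 / 8,000 − 1 = 0.053269 = 5.327%.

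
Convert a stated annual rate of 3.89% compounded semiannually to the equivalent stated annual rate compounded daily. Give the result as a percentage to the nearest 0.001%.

EAR = (1 + 0.0389/2)^2 − 1 = 0.039278.
Solve (1 + r/365)^365 = 1.039278: r/365 = 1.039278^(1/365) − 1 = 0.000106, so r = 0.038529 = 3.853%.

3.853%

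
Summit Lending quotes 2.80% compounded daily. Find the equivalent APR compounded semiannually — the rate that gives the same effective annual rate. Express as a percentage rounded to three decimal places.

2.820%

EAR = (1 + 0.0280/365)^365 − 1 = 0.028395.
Solve (1 + r/2)^2 = 1.028395: r/2 = 1.028395^(1/2) − 1 = 0.014098, so r = 0.028196 = 2.820%.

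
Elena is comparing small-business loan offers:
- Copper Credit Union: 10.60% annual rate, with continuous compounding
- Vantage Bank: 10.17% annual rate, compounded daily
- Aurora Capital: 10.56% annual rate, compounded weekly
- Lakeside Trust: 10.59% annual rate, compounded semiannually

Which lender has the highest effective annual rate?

Copper Credit Union

Copper Credit Union: e^0.1060 − 1 = 11.182%
Vantage Bank: (1 + 0.1017/365)^365 − 1 = 10.704%
Aurora Capital: (1 + 0.1056/52)^52 − 1 = 11.126%
Lakeside Trust: (1 + 0.1059/2)^2 − 1 = 10.870%
The highest effective annual rate is Copper Credit Union at 11.182%.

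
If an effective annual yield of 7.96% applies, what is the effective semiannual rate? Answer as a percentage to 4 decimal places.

3.9038%

The per-half-year rate i satisfies (1 + i)^2 = 1 + 0.0796.
i = 1.0796^(1/2) − 1 = 0.0390380 = 3.9038%.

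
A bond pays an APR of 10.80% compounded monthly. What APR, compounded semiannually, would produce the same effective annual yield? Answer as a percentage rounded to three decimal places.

EAR = (1 + 0.1080/12)^12 − 1 = 0.113510.
Solve (1 + r/2)^2 = 1.113510: r/2 = 1.113510^(1/2) − 1 = 0.055230, so r = 0.110459 = 11.046%.

11.046%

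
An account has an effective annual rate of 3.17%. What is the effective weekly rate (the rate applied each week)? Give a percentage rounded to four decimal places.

0.0600%

The per-week rate i satisfies (1 + i)^52 = 1 + 0.0317.
i = 1.0317^(1/52) − 1 = 0.0006003 = 0.0600%.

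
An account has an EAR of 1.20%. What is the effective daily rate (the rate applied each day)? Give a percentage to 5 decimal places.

0.00327%

The per-day rate i satisfies (1 + i)^365 = 1 + 0.0120.
i = 1.0120^(1/365) − 1 = 0.0000327 = 0.00327%.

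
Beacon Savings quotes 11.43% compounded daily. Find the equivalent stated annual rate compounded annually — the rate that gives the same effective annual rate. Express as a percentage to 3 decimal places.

12.107%

EAR = (1 + 0.1143/365)^365 − 1 = 0.121068.
Compounded annually, the equivalent nominal rate is the EAR itself: 12.107%.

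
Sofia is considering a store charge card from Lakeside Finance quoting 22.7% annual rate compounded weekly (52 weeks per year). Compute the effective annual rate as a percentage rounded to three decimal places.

EAR = (1 + 0.227/52)^52 − 1.
= 1.254210 − 1 = 25.421%.

25.421%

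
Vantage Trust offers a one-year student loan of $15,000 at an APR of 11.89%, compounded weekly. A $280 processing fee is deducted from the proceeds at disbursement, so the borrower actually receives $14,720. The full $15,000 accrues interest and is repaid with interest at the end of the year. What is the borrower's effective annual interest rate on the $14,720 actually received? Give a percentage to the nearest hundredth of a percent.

14.75%

Amount owed after one year: 15,000 × (1 + 0.1189/52)^52 = 15,000 × 1.126104 = $16,891.57.
Effective rate on net proceeds: 16,891.57 / 14,720 − 1 = 0.147525 = 14.75%.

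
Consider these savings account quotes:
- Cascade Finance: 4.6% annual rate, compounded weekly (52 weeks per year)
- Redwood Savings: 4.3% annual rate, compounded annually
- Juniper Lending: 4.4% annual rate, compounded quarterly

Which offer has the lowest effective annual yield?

Cascade Finance: (1 + 0.046/52)^52 − 1 = 4.705%
Redwood Savings: compounded annually, EAR = 4.300%
Juniper Lending: (1 + 0.044/4)^4 − 1 = 4.473%
The lowest effective annual rate is Redwood Savings at 4.300%.

Redwood Savings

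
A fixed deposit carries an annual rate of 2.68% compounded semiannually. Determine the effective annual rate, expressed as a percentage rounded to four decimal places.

EAR = (1 + 0.0268/2)^2 − 1.
= 1.026980 − 1 = 2.6980%.

2.6980%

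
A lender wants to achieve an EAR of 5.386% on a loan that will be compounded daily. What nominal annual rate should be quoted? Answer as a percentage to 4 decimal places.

5.2463%

(1 + r/365)^365 − 1 = 0.05386, so 1 + r/365 = 1.05386^(1/365).
r/365 = 0.000144, so r = 0.052463 = 5.2463%.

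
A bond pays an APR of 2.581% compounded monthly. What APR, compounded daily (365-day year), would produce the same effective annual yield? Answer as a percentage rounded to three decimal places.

EAR = (1 + 0.02581/12)^12 − 1 = 0.026118.
Solve (1 + r/365)^365 = 1.026118: r/365 = 1.026118^(1/365) − 1 = 0.000071, so r = 0.025783 = 2.578%.

2.578%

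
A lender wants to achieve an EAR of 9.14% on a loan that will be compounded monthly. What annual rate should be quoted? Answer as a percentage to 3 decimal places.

(1 + r/12)^12 − 1 = 0.0914, so 1 + r/12 = 1.0914^(1/12).
r/12 = 0.007315, so r = 0.087781 = 8.778%.

8.778%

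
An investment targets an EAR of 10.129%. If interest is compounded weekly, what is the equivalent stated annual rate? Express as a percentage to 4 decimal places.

(1 + r/52)^52 − 1 = 0.10129, so 1 + r/52 = 1.10129^(1/52).
r/52 = 0.001857, so r = 0.096572 = 9.6572%.

9.6572%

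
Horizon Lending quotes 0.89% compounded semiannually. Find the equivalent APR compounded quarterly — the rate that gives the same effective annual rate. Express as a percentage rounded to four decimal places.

EAR = (1 + 0.0089/2)^2 − 1 = 0.008920.
Solve (1 + r/4)^4 = 1.008920: r/4 = 1.008920^(1/4) − 1 = 0.002223, so r = 0.008890 = 0.8890%.

0.8890%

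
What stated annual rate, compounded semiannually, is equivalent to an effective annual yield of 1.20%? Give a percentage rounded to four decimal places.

1.1964%

(1 + r/2)^2 − 1 = 0.0120, so 1 + r/2 = 1.0120^(1/2).
r/2 = 0.005982, so r = 0.011964 = 1.1964%.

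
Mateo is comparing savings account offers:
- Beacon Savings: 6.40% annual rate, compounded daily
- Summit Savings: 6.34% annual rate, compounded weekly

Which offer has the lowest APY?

Summit Savings

Beacon Savings: (1 + 0.0640/365)^365 − 1 = 6.609%
Summit Savings: (1 + 0.0634/52)^52 − 1 = 6.541%
The lowest effective annual rate is Summit Savings at 6.541%.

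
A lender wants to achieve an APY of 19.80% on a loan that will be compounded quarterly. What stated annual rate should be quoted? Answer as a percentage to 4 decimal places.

18.4795%

(1 + r/4)^4 − 1 = 0.1980, so 1 + r/4 = 1.1980^(1/4).
r/4 = 0.046199, so r = 0.184795 = 18.4795%.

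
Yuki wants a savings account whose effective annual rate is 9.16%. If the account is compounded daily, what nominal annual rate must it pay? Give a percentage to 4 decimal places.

(1 + r/365)^365 − 1 = 0.0916, so 1 + r/365 = 1.0916^(1/365).
r/365 = 0.000240, so r = 0.087655 = 8.7655%.

8.7655%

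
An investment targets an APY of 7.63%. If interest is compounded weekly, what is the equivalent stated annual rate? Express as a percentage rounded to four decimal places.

7.3581%

(1 + r/52)^52 − 1 = 0.0763, so 1 + r/52 = 1.0763^(1/52).
r/52 = 0.001415, so r = 0.073581 = 7.3581%.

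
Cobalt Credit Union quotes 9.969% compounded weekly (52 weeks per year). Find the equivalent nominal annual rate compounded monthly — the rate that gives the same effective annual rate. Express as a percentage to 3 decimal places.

10.001%

EAR = (1 + 0.09969/52)^52 − 1 = 0.104723.
Solve (1 + r/12)^12 = 1.104723: r/12 = 1.104723^(1/12) − 1 = 0.008334, so r = 0.100009 = 10.001%.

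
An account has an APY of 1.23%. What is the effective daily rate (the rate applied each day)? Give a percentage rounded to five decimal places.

The per-day rate i satisfies (1 + i)^365 = 1 + 0.0123.
i = 1.0123^(1/365) − 1 = 0.0000335 = 0.00335%.

0.00335%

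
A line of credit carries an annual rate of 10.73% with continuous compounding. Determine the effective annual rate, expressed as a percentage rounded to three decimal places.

With continuous compounding, EAR = e^0.1073 − 1.
e^0.1073 = 1.113268, so EAR = 0.113268 = 11.327%.

11.327%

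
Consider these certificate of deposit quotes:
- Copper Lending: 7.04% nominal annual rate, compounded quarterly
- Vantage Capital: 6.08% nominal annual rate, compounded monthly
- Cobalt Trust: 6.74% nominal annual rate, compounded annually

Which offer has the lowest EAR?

Vantage Capital

Copper Lending: (1 + 0.0704/4)^4 − 1 = 7.228%
Vantage Capital: (1 + 0.0608/12)^12 − 1 = 6.252%
Cobalt Trust: compounded annually, EAR = 6.740%
The lowest effective annual rate is Vantage Capital at 6.252%.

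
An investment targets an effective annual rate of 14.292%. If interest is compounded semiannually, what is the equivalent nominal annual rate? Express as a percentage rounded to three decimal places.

(1 + r/2)^2 − 1 = 0.14292, so 1 + r/2 = 1.14292^(1/2).
r/2 = 0.069074, so r = 0.138149 = 13.815%.

13.815%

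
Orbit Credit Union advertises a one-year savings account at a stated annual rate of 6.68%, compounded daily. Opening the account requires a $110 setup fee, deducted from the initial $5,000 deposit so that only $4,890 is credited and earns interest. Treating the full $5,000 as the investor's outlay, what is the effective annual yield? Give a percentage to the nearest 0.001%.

Value after one year: 4,890 × (1 + 0.0668/365)^365 = 4,890 × 1.069075 = $5,227.78.
Effective yield on the $5,000 outlay: 5,227.78 / 5,000 − 1 = 0.045555 = 4.556%.

4.556%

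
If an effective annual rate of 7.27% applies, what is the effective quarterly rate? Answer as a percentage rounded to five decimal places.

1.76995%

The per-quarter rate i satisfies (1 + i)^4 = 1 + 0.0727.
i = 1.0727^(1/4) − 1 = 0.0176995 = 1.76995%.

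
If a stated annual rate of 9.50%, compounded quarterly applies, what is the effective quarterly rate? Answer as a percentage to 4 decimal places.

2.3750%

With a nominal annual rate compounded quarterly, the periodic rate is the nominal rate divided by 4.
i = 0.0950 / 4 = 0.0237500 = 2.3750%.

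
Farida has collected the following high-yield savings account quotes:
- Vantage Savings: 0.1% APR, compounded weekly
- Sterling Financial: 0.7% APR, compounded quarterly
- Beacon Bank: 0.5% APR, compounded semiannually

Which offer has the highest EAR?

Vantage Savings: (1 + 0.001/52)^52 − 1 = 0.100%
Sterling Financial: (1 + 0.007/4)^4 − 1 = 0.702%
Beacon Bank: (1 + 0.005/2)^2 − 1 = 0.501%
The highest effective annual rate is Sterling Financial at 0.702%.

Sterling Financial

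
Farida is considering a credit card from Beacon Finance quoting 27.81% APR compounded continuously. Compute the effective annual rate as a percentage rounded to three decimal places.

32.062%

With continuous compounding, EAR = e^0.2781 − 1.
e^0.2781 = 1.320618, so EAR = 0.320618 = 32.062%.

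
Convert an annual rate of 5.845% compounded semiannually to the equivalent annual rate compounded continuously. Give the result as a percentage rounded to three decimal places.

5.761%

EAR = (1 + 0.05845/2)^2 − 1 = 0.059304.
Equivalent continuous rate: r = ln(1 + 0.059304) = 0.057612 = 5.761%.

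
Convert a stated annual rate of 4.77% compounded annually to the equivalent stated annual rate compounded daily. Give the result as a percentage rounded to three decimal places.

Compounded annually, EAR = nominal = 0.047700.
Solve (1 + r/365)^365 = 1.047700: r/365 = 1.047700^(1/365) − 1 = 0.000128, so r = 0.046600 = 4.660%.

4.660%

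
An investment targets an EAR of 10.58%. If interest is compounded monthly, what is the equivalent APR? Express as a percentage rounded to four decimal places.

10.0992%

(1 + r/12)^12 − 1 = 0.1058, so 1 + r/12 = 1.1058^(1/12).
r/12 = 0.008416, so r = 0.100992 = 10.0992%.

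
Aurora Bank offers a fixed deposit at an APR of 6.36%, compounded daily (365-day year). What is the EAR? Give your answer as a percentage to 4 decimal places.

EAR = (1 + 0.0636/365)^365 − 1.
= (1 + 0.000174)^365 − 1 = 1.065660 − 1 = 6.5660%.

6.5660%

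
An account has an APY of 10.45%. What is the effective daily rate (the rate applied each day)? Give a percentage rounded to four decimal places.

The per-day rate i satisfies (1 + i)^365 = 1 + 0.1045.
i = 1.1045^(1/365) − 1 = 0.0002723 = 0.0272%.

0.0272%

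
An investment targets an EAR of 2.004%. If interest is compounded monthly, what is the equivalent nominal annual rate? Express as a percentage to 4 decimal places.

1.9858%

(1 + r/12)^12 − 1 = 0.02004, so 1 + r/12 = 1.02004^(1/12).
r/12 = 0.001655, so r = 0.019858 = 1.9858%.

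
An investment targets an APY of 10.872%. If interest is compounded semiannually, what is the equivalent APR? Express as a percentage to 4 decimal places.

(1 + r/2)^2 − 1 = 0.10872, so 1 + r/2 = 1.10872^(1/2).
r/2 = 0.052958, so r = 0.105915 = 10.5915%.

10.5915%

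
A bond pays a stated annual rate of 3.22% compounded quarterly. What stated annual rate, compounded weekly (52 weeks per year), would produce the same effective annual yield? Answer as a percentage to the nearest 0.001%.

3.208%

EAR = (1 + 0.0322/4)^4 − 1 = 0.032591.
Solve (1 + r/52)^52 = 1.032591: r/52 = 1.032591^(1/52) − 1 = 0.000617, so r = 0.032081 = 3.208%.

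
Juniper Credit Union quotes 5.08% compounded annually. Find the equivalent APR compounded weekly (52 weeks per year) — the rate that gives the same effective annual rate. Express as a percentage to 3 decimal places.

4.958%

Compounded annually, EAR = nominal = 0.050800.
Solve (1 + r/52)^52 = 1.050800: r/52 = 1.050800^(1/52) − 1 = 0.000953, so r = 0.049575 = 4.958%.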